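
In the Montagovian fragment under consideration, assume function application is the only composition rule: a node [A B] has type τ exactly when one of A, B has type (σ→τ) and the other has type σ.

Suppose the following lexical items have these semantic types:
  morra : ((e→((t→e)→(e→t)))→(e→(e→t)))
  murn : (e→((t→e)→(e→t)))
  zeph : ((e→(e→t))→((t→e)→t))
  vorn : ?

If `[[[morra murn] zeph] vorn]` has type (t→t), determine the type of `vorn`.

[[[morra murn] zeph] vorn] must have type (t→t). The sister [[morra murn] zeph] has type ((t→e)→t); that is not a function onto (t→t), so vorn must be the functor, of type (((t→e)→t)→(t→t)).

(((t→e)→t)→(t→t))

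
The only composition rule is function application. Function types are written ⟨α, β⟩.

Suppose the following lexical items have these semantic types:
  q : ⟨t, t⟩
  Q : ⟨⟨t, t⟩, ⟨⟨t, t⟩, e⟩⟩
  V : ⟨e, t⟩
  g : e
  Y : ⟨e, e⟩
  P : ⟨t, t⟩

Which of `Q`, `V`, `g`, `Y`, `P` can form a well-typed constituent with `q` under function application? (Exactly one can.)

Q

Q — combines: Q : ⟨⟨t, t⟩, ⟨⟨t, t⟩, e⟩⟩ takes q : ⟨t, t⟩ as argument, giving ⟨⟨t, t⟩, e⟩.
V : ⟨e, t⟩ — no; q wants t, and V wants e.
g : e — no; q wants t, and g wants nothing (atomic).
Y : ⟨e, e⟩ — no; q wants t, and Y wants e.
P : ⟨t, t⟩ — no; q wants t, and P wants t.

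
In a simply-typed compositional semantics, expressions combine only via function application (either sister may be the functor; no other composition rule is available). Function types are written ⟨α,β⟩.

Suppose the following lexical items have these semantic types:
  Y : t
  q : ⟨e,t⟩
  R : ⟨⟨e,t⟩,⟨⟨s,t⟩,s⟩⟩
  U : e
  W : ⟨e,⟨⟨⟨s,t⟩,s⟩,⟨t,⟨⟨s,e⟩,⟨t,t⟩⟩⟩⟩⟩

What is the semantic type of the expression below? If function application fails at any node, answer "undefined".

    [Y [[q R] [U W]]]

At [q R], R : ⟨⟨e,t⟩,⟨⟨s,t⟩,s⟩⟩ takes q : ⟨e,t⟩, giving ⟨⟨s,t⟩,s⟩.
At [U W], W : ⟨e,⟨⟨⟨s,t⟩,s⟩,⟨t,⟨⟨s,e⟩,⟨t,t⟩⟩⟩⟩⟩ takes U : e, giving ⟨⟨⟨s,t⟩,s⟩,⟨t,⟨⟨s,e⟩,⟨t,t⟩⟩⟩⟩.
At [[q R] [U W]], [U W] : ⟨⟨⟨s,t⟩,s⟩,⟨t,⟨⟨s,e⟩,⟨t,t⟩⟩⟩⟩ takes [q R] : ⟨⟨s,t⟩,s⟩, giving ⟨t,⟨⟨s,e⟩,⟨t,t⟩⟩⟩.
At [Y [[q R] [U W]]], [[q R] [U W]] : ⟨t,⟨⟨s,e⟩,⟨t,t⟩⟩⟩ takes Y : t, giving ⟨⟨s,e⟩,⟨t,t⟩⟩.

⟨⟨s,e⟩,⟨t,t⟩⟩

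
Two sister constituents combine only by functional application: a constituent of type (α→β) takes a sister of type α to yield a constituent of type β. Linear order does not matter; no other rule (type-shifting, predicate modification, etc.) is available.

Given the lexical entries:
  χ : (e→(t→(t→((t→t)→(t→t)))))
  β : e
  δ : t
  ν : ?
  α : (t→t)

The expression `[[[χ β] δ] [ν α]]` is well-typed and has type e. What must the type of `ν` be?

For [[[χ β] δ] [ν α]] to have type e with [[χ β] δ] of type (t→((t→t)→(t→t))), [ν α] must be the function: [ν α] : ((t→((t→t)→(t→t)))→e).
For [ν α] to have type ((t→((t→t)→(t→t)))→e) with α of type (t→t), ν must be the function: ν : ((t→t)→((t→((t→t)→(t→t)))→e)).

((t→t)→((t→((t→t)→(t→t)))→e))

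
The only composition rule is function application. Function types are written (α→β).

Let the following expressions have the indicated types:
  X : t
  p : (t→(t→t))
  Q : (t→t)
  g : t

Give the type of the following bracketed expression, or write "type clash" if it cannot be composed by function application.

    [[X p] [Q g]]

[X p]: (t→(t→t)) applied to t yields (t→t).
[Q g]: (t→t) applied to t yields t.
[[X p] [Q g]]: (t→t) applied to t yields t.

t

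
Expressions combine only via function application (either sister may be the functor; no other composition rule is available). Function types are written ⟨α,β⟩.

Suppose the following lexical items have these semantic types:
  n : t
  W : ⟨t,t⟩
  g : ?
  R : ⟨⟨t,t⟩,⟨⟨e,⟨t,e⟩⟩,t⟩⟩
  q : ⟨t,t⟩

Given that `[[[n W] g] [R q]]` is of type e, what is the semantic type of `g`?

⟨t,⟨⟨⟨e,⟨t,e⟩⟩,t⟩,e⟩⟩

At [[[n W] g] [R q]] (required: e): [R q] is ⟨⟨e,⟨t,e⟩⟩,t⟩, which is not a function with range e; hence [[n W] g] is the functor — type ⟨⟨⟨e,⟨t,e⟩⟩,t⟩,e⟩.
At [[n W] g] (required: ⟨⟨⟨e,⟨t,e⟩⟩,t⟩,e⟩): [n W] is t, which is not a function with range ⟨⟨⟨e,⟨t,e⟩⟩,t⟩,e⟩; hence g is the functor — type ⟨t,⟨⟨⟨e,⟨t,e⟩⟩,t⟩,e⟩⟩.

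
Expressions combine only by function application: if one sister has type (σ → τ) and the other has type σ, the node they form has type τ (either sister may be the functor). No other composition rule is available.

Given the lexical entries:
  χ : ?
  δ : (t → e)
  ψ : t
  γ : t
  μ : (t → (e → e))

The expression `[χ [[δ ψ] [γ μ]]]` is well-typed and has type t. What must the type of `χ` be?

(e → t)

[χ [[δ ψ] [γ μ]]] must have type t. The sister [[δ ψ] [γ μ]] has type e; that is not a function onto t, so χ must be the functor, of type (e → t).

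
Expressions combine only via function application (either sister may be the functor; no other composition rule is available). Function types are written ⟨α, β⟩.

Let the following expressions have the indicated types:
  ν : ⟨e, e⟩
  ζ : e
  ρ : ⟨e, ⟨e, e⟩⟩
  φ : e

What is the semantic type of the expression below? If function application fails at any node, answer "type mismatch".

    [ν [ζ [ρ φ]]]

e

[ρ φ]: ⟨e, ⟨e, e⟩⟩ applied to e yields ⟨e, e⟩.
[ζ [ρ φ]]: ⟨e, e⟩ applied to e yields e.
[ν [ζ [ρ φ]]]: ⟨e, e⟩ applied to e yields e.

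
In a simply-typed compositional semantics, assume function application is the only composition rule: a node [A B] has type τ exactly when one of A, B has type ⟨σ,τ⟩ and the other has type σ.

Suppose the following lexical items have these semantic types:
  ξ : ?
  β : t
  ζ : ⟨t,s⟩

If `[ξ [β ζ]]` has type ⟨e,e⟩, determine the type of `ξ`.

[ξ [β ζ]] is required to be ⟨e,e⟩. [β ζ] : s cannot yield ⟨e,e⟩ as functor, so ξ : ⟨s,⟨e,e⟩⟩.

⟨s,⟨e,e⟩⟩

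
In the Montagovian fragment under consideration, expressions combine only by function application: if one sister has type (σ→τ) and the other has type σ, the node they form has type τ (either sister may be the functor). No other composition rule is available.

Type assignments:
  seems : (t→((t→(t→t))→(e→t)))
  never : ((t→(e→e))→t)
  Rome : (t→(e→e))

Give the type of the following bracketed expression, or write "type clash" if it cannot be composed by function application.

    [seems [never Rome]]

[never Rome]: ((t→(e→e))→t) applied to (t→(e→e)) yields t.
[seems [never Rome]]: (t→((t→(t→t))→(e→t))) applied to t yields ((t→(t→t))→(e→t)).

((t→(t→t))→(e→t))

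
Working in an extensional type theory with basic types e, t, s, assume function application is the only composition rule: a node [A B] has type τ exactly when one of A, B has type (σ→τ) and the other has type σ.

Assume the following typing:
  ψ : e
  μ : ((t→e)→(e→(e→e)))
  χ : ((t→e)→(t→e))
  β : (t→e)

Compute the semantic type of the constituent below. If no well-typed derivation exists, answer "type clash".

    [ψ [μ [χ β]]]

(e→e)

At [χ β], χ : ((t→e)→(t→e)) takes β : (t→e), giving (t→e).
At [μ [χ β]], μ : ((t→e)→(e→(e→e))) takes [χ β] : (t→e), giving (e→(e→e)).
At [ψ [μ [χ β]]], [μ [χ β]] : (e→(e→e)) takes ψ : e, giving (e→e).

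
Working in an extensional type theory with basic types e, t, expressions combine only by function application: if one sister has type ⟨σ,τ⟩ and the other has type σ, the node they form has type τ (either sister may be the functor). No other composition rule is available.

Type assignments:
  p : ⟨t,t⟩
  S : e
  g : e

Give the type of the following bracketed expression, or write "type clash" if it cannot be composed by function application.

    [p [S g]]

type clash

[S g]: e and e cannot combine by function application — type clash.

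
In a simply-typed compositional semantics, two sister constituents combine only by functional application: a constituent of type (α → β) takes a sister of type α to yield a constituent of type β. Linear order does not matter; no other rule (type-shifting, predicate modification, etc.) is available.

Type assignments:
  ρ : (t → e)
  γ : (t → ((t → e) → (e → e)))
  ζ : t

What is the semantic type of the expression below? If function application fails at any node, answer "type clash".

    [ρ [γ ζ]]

(e → e)

[γ ζ]: γ is (t → ((t → e) → (e → e))), ζ is t; result ((t → e) → (e → e)).
[ρ [γ ζ]]: [γ ζ] is ((t → e) → (e → e)), ρ is (t → e); result (e → e).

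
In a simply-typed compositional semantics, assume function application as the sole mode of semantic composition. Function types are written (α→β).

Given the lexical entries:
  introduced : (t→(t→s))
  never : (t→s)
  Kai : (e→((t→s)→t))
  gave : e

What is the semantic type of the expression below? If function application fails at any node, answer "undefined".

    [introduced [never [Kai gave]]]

[Kai gave] — Kai of type (e→((t→s)→t)) combines with gave of type e: type ((t→s)→t).
[never [Kai gave]] — [Kai gave] of type ((t→s)→t) combines with never of type (t→s): type t.
[introduced [never [Kai gave]]] — introduced of type (t→(t→s)) combines with [never [Kai gave]] of type t: type (t→s).

(t→s)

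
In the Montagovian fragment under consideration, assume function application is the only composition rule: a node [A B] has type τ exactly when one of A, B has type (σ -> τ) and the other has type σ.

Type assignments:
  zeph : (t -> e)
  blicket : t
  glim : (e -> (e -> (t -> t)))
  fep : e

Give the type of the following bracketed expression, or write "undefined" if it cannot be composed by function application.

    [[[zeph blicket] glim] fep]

(t -> t)

At [zeph blicket], zeph : (t -> e) takes blicket : t, giving e.
At [[zeph blicket] glim], glim : (e -> (e -> (t -> t))) takes [zeph blicket] : e, giving (e -> (t -> t)).
At [[[zeph blicket] glim] fep], [[zeph blicket] glim] : (e -> (t -> t)) takes fep : e, giving (t -> t).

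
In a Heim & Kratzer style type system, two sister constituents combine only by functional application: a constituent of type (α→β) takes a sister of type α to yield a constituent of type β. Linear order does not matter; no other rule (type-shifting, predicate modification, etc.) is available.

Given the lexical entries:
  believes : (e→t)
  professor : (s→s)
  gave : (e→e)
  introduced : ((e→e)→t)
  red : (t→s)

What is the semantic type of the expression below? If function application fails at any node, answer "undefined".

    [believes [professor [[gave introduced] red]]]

undefined

At [gave introduced], introduced : ((e→e)→t) takes gave : (e→e), giving t.
At [[gave introduced] red], red : (t→s) takes [gave introduced] : t, giving s.
At [professor [[gave introduced] red]], professor : (s→s) takes [[gave introduced] red] : s, giving s.
At [believes [professor [[gave introduced] red]]]: neither (e→t) nor s can take the other as argument; the node is ill-typed.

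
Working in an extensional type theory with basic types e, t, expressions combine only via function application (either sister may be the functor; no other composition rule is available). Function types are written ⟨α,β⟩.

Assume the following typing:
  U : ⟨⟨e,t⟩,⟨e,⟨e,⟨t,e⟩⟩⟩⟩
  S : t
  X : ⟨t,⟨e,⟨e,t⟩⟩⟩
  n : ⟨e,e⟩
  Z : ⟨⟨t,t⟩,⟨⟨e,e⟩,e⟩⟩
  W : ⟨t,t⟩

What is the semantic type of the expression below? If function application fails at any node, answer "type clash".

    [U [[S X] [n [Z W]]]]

[S X]: ⟨t,⟨e,⟨e,t⟩⟩⟩ applied to t yields ⟨e,⟨e,t⟩⟩.
[Z W]: ⟨⟨t,t⟩,⟨⟨e,e⟩,e⟩⟩ applied to ⟨t,t⟩ yields ⟨⟨e,e⟩,e⟩.
[n [Z W]]: ⟨⟨e,e⟩,e⟩ applied to ⟨e,e⟩ yields e.
[[S X] [n [Z W]]]: ⟨e,⟨e,t⟩⟩ applied to e yields ⟨e,t⟩.
[U [[S X] [n [Z W]]]]: ⟨⟨e,t⟩,⟨e,⟨e,⟨t,e⟩⟩⟩⟩ applied to ⟨e,t⟩ yields ⟨e,⟨e,⟨t,e⟩⟩⟩.

⟨e,⟨e,⟨t,e⟩⟩⟩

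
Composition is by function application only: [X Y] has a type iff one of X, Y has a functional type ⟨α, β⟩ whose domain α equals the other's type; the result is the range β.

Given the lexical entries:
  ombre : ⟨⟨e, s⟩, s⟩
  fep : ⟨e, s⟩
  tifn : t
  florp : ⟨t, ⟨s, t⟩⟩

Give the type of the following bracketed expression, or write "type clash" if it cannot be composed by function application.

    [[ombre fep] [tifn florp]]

t

At [ombre fep], ombre : ⟨⟨e, s⟩, s⟩ takes fep : ⟨e, s⟩, giving s.
At [tifn florp], florp : ⟨t, ⟨s, t⟩⟩ takes tifn : t, giving ⟨s, t⟩.
At [[ombre fep] [tifn florp]], [tifn florp] : ⟨s, t⟩ takes [ombre fep] : s, giving t.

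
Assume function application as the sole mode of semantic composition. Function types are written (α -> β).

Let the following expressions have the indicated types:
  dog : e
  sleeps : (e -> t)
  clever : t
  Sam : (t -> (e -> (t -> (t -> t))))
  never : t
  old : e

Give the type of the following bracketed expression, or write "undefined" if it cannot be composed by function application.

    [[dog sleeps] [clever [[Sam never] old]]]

[dog sleeps] — sleeps of type (e -> t) combines with dog of type e: type t.
[Sam never] — Sam of type (t -> (e -> (t -> (t -> t)))) combines with never of type t: type (e -> (t -> (t -> t))).
[[Sam never] old] — [Sam never] of type (e -> (t -> (t -> t))) combines with old of type e: type (t -> (t -> t)).
[clever [[Sam never] old]] — [[Sam never] old] of type (t -> (t -> t)) combines with clever of type t: type (t -> t).
[[dog sleeps] [clever [[Sam never] old]]] — [clever [[Sam never] old]] of type (t -> t) combines with [dog sleeps] of type t: type t.

t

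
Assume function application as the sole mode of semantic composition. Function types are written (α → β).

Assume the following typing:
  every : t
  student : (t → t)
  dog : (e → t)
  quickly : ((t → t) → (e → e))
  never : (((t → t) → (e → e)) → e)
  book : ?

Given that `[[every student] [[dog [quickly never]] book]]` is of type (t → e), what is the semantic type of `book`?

[[every student] [[dog [quickly never]] book]] must have type (t → e). The sister [every student] has type t; that is not a function onto (t → e), so [[dog [quickly never]] book] must be the functor, of type (t → (t → e)).
[[dog [quickly never]] book] must have type (t → (t → e)). The sister [dog [quickly never]] has type t; that is not a function onto (t → (t → e)), so book must be the functor, of type (t → (t → (t → e))).

(t → (t → (t → e)))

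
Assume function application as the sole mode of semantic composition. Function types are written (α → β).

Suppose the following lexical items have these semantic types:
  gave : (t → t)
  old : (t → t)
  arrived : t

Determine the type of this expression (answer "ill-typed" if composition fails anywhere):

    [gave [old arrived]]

t

[old arrived] — old of type (t → t) combines with arrived of type t: type t.
[gave [old arrived]] — gave of type (t → t) combines with [old arrived] of type t: type t.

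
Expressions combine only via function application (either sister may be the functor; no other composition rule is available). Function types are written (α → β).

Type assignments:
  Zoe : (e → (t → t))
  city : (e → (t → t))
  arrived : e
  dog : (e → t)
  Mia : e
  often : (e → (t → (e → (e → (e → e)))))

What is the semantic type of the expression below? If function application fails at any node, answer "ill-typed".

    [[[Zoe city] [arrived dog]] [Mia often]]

ill-typed

[Zoe city]: (e → (t → t)) and (e → (t → t)) cannot combine by function application — type clash.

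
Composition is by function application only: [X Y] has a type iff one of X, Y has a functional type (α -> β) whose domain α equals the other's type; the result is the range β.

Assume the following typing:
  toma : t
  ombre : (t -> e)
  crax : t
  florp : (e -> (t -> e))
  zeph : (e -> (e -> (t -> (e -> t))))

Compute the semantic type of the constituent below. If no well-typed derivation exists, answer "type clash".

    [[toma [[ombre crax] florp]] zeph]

(e -> (t -> (e -> t)))

[ombre crax]: functor ombre : (t -> e), argument crax : t; result e.
[[ombre crax] florp]: functor florp : (e -> (t -> e)), argument [ombre crax] : e; result (t -> e).
[toma [[ombre crax] florp]]: functor [[ombre crax] florp] : (t -> e), argument toma : t; result e.
[[toma [[ombre crax] florp]] zeph]: functor zeph : (e -> (e -> (t -> (e -> t)))), argument [toma [[ombre crax] florp]] : e; result (e -> (t -> (e -> t))).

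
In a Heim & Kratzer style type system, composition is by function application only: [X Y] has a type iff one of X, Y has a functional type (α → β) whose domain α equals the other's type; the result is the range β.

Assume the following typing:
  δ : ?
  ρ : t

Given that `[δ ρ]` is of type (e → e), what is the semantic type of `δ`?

(t → (e → e))

[δ ρ] must have type (e → e). The sister ρ has type t; that is not a function onto (e → e), so δ must be the functor, of type (t → (e → e)).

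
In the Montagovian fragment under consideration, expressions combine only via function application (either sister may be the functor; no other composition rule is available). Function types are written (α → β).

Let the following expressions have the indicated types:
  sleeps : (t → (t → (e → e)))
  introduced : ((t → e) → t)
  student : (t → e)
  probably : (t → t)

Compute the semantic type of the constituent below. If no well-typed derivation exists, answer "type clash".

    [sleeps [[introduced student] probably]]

(t → (e → e))

[introduced student]: ((t → e) → t) applied to (t → e) yields t.
[[introduced student] probably]: (t → t) applied to t yields t.
[sleeps [[introduced student] probably]]: (t → (t → (e → e))) applied to t yields (t → (e → e)).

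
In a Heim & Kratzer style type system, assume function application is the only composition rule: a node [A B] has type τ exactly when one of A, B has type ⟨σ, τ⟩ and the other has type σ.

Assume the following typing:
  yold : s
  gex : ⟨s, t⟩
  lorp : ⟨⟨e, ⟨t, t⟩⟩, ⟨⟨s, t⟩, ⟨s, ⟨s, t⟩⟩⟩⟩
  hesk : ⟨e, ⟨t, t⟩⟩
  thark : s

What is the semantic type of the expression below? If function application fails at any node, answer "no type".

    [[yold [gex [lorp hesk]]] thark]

t

At [lorp hesk], lorp : ⟨⟨e, ⟨t, t⟩⟩, ⟨⟨s, t⟩, ⟨s, ⟨s, t⟩⟩⟩⟩ takes hesk : ⟨e, ⟨t, t⟩⟩, giving ⟨⟨s, t⟩, ⟨s, ⟨s, t⟩⟩⟩.
At [gex [lorp hesk]], [lorp hesk] : ⟨⟨s, t⟩, ⟨s, ⟨s, t⟩⟩⟩ takes gex : ⟨s, t⟩, giving ⟨s, ⟨s, t⟩⟩.
At [yold [gex [lorp hesk]]], [gex [lorp hesk]] : ⟨s, ⟨s, t⟩⟩ takes yold : s, giving ⟨s, t⟩.
At [[yold [gex [lorp hesk]]] thark], [yold [gex [lorp hesk]]] : ⟨s, t⟩ takes thark : s, giving t.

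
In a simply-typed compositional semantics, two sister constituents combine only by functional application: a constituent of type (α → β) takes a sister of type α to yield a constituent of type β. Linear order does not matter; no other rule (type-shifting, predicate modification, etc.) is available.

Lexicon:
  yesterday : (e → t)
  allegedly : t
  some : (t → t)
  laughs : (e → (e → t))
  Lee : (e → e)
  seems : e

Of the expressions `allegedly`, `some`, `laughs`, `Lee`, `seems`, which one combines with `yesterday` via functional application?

seems

allegedly : t — neither side's domain matches the other.
some : (t → t) — neither side's domain matches the other.
laughs : (e → (e → t)) — neither side's domain matches the other.
Lee : (e → e) — neither side's domain matches the other.
seems — combines: yesterday : (e → t) takes seems : e as argument, giving t.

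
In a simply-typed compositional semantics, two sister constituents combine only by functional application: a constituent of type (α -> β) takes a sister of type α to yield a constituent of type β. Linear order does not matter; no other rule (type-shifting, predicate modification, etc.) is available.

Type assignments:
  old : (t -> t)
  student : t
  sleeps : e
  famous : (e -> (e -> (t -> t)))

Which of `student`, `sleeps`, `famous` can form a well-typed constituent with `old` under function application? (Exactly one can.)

student — combines: old : (t -> t) takes student : t as argument, giving t.
sleeps : e — no; old wants t, and sleeps wants nothing (atomic).
famous : (e -> (e -> (t -> t))) — no; old wants t, and famous wants e.

student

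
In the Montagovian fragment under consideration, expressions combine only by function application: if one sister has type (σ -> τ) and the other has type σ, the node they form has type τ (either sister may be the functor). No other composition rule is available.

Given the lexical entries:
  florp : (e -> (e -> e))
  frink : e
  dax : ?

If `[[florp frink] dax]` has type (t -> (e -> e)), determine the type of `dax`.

For [[florp frink] dax] to have type (t -> (e -> e)) with [florp frink] of type (e -> e), dax must be the function: dax : ((e -> e) -> (t -> (e -> e))).

((e -> e) -> (t -> (e -> e)))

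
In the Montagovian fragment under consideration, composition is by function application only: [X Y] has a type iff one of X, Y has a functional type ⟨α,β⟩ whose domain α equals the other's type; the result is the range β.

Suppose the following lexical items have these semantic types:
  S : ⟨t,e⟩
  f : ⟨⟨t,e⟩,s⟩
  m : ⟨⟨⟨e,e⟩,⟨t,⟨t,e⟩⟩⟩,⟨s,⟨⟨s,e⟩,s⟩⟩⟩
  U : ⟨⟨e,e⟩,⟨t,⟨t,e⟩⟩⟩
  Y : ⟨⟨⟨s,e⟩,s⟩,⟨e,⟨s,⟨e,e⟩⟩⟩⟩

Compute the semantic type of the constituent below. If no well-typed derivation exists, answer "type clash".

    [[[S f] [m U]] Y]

[S f] — f of type ⟨⟨t,e⟩,s⟩ combines with S of type ⟨t,e⟩: type s.
[m U] — m of type ⟨⟨⟨e,e⟩,⟨t,⟨t,e⟩⟩⟩,⟨s,⟨⟨s,e⟩,s⟩⟩⟩ combines with U of type ⟨⟨e,e⟩,⟨t,⟨t,e⟩⟩⟩: type ⟨s,⟨⟨s,e⟩,s⟩⟩.
[[S f] [m U]] — [m U] of type ⟨s,⟨⟨s,e⟩,s⟩⟩ combines with [S f] of type s: type ⟨⟨s,e⟩,s⟩.
[[[S f] [m U]] Y] — Y of type ⟨⟨⟨s,e⟩,s⟩,⟨e,⟨s,⟨e,e⟩⟩⟩⟩ combines with [[S f] [m U]] of type ⟨⟨s,e⟩,s⟩: type ⟨e,⟨s,⟨e,e⟩⟩⟩.

⟨e,⟨s,⟨e,e⟩⟩⟩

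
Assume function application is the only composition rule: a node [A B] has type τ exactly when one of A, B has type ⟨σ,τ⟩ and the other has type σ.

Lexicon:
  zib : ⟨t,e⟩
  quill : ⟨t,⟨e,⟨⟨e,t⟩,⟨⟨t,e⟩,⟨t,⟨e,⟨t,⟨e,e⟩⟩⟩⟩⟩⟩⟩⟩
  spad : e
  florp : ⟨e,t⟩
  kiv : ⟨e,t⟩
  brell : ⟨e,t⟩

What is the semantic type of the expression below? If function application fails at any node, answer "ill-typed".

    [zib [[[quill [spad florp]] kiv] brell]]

At [spad florp], florp : ⟨e,t⟩ takes spad : e, giving t.
At [quill [spad florp]], quill : ⟨t,⟨e,⟨⟨e,t⟩,⟨⟨t,e⟩,⟨t,⟨e,⟨t,⟨e,e⟩⟩⟩⟩⟩⟩⟩⟩ takes [spad florp] : t, giving ⟨e,⟨⟨e,t⟩,⟨⟨t,e⟩,⟨t,⟨e,⟨t,⟨e,e⟩⟩⟩⟩⟩⟩⟩.
At [[quill [spad florp]] kiv]: neither ⟨e,⟨⟨e,t⟩,⟨⟨t,e⟩,⟨t,⟨e,⟨t,⟨e,e⟩⟩⟩⟩⟩⟩⟩ nor ⟨e,t⟩ can take the other as argument; the node is ill-typed.

ill-typed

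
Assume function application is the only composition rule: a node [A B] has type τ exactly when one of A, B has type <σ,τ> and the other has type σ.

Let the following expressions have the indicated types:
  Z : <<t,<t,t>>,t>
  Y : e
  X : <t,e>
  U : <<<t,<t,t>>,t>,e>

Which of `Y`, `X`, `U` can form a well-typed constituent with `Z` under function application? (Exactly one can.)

Y : e — does not combine with Z.
X : <t,e> — does not combine with Z.
U — combines: U : <<<t,<t,t>>,t>,e> takes Z : <<t,<t,t>>,t> as argument, giving e.

U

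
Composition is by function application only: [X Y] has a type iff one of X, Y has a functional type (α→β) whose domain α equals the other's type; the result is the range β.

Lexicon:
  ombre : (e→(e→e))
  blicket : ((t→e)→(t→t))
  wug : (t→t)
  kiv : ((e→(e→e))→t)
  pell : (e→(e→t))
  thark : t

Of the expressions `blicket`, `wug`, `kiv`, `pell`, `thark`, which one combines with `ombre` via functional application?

blicket : ((t→e)→(t→t)) — ombre needs e; blicket needs (t→e); neither fits.
wug : (t→t) — ombre needs e; wug needs t; neither fits.
kiv — combines: kiv : ((e→(e→e))→t) takes ombre : (e→(e→e)) as argument, giving t.
pell : (e→(e→t)) — ombre needs e; pell needs e; neither fits.
thark : t — ombre needs e; thark needs nothing (atomic); neither fits.

kiv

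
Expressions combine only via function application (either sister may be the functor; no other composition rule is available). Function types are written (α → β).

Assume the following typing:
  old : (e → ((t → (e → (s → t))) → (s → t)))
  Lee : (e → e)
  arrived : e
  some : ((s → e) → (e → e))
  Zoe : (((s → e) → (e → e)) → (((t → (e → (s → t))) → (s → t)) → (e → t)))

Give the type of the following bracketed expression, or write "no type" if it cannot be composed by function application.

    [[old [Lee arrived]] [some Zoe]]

(e → t)

[Lee arrived]: Lee is (e → e), arrived is e; result e.
[old [Lee arrived]]: old is (e → ((t → (e → (s → t))) → (s → t))), [Lee arrived] is e; result ((t → (e → (s → t))) → (s → t)).
[some Zoe]: Zoe is (((s → e) → (e → e)) → (((t → (e → (s → t))) → (s → t)) → (e → t))), some is ((s → e) → (e → e)); result (((t → (e → (s → t))) → (s → t)) → (e → t)).
[[old [Lee arrived]] [some Zoe]]: [some Zoe] is (((t → (e → (s → t))) → (s → t)) → (e → t)), [old [Lee arrived]] is ((t → (e → (s → t))) → (s → t)); result (e → t).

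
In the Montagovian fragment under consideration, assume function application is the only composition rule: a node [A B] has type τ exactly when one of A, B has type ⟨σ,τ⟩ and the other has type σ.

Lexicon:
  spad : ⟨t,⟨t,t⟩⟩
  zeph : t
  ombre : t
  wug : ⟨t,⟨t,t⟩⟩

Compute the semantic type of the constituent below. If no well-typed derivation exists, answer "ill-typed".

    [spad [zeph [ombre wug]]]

At [ombre wug], wug : ⟨t,⟨t,t⟩⟩ takes ombre : t, giving ⟨t,t⟩.
At [zeph [ombre wug]], [ombre wug] : ⟨t,t⟩ takes zeph : t, giving t.
At [spad [zeph [ombre wug]]], spad : ⟨t,⟨t,t⟩⟩ takes [zeph [ombre wug]] : t, giving ⟨t,t⟩.

⟨t,t⟩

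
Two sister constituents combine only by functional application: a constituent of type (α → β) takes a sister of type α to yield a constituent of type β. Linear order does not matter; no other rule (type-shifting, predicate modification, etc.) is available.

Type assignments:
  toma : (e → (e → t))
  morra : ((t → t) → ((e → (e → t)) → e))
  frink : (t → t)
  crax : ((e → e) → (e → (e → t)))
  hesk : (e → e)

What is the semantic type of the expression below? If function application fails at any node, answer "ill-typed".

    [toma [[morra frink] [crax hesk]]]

[morra frink] — morra of type ((t → t) → ((e → (e → t)) → e)) combines with frink of type (t → t): type ((e → (e → t)) → e).
[crax hesk] — crax of type ((e → e) → (e → (e → t))) combines with hesk of type (e → e): type (e → (e → t)).
[[morra frink] [crax hesk]] — [morra frink] of type ((e → (e → t)) → e) combines with [crax hesk] of type (e → (e → t)): type e.
[toma [[morra frink] [crax hesk]]] — toma of type (e → (e → t)) combines with [[morra frink] [crax hesk]] of type e: type (e → t).

(e → t)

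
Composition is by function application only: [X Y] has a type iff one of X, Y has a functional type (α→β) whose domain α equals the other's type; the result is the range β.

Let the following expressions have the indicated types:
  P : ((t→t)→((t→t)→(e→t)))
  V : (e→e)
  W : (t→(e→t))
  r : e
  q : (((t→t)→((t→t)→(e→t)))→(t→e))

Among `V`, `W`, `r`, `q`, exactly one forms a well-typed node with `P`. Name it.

q

V : (e→e) — neither side's domain matches the other.
W : (t→(e→t)) — neither side's domain matches the other.
r : e — neither side's domain matches the other.
q — combines: q : (((t→t)→((t→t)→(e→t)))→(t→e)) takes P : ((t→t)→((t→t)→(e→t))) as argument, giving (t→e).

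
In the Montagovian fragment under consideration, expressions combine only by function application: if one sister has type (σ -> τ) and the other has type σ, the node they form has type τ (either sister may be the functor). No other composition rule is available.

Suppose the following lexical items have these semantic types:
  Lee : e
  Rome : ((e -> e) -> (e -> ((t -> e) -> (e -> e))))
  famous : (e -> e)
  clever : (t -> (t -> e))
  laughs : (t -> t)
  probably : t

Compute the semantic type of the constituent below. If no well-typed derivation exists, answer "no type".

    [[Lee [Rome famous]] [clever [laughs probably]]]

(e -> e)

[Rome famous]: ((e -> e) -> (e -> ((t -> e) -> (e -> e)))) applied to (e -> e) yields (e -> ((t -> e) -> (e -> e))).
[Lee [Rome famous]]: (e -> ((t -> e) -> (e -> e))) applied to e yields ((t -> e) -> (e -> e)).
[laughs probably]: (t -> t) applied to t yields t.
[clever [laughs probably]]: (t -> (t -> e)) applied to t yields (t -> e).
[[Lee [Rome famous]] [clever [laughs probably]]]: ((t -> e) -> (e -> e)) applied to (t -> e) yields (e -> e).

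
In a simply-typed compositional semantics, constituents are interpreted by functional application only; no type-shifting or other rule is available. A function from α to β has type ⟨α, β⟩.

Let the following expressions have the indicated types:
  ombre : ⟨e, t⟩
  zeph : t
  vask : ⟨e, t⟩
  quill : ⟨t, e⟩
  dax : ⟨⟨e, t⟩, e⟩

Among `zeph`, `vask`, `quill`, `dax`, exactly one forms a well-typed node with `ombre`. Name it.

zeph : t — no; ombre wants e, and zeph wants nothing (atomic).
vask : ⟨e, t⟩ — no; ombre wants e, and vask wants e.
quill : ⟨t, e⟩ — no; ombre wants e, and quill wants t.
dax — combines: dax : ⟨⟨e, t⟩, e⟩ takes ombre : ⟨e, t⟩ as argument, giving e.

dax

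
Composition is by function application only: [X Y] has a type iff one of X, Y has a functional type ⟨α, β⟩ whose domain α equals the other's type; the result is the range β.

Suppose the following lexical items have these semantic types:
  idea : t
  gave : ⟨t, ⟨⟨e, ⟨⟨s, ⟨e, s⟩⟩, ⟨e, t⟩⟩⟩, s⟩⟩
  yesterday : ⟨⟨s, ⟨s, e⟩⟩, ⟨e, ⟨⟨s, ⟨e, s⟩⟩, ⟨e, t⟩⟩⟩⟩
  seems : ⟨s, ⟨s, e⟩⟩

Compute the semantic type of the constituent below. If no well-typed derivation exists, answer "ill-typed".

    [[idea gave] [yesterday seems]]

[idea gave]: functor gave : ⟨t, ⟨⟨e, ⟨⟨s, ⟨e, s⟩⟩, ⟨e, t⟩⟩⟩, s⟩⟩, argument idea : t; result ⟨⟨e, ⟨⟨s, ⟨e, s⟩⟩, ⟨e, t⟩⟩⟩, s⟩.
[yesterday seems]: functor yesterday : ⟨⟨s, ⟨s, e⟩⟩, ⟨e, ⟨⟨s, ⟨e, s⟩⟩, ⟨e, t⟩⟩⟩⟩, argument seems : ⟨s, ⟨s, e⟩⟩; result ⟨e, ⟨⟨s, ⟨e, s⟩⟩, ⟨e, t⟩⟩⟩.
[[idea gave] [yesterday seems]]: functor [idea gave] : ⟨⟨e, ⟨⟨s, ⟨e, s⟩⟩, ⟨e, t⟩⟩⟩, s⟩, argument [yesterday seems] : ⟨e, ⟨⟨s, ⟨e, s⟩⟩, ⟨e, t⟩⟩⟩; result s.

s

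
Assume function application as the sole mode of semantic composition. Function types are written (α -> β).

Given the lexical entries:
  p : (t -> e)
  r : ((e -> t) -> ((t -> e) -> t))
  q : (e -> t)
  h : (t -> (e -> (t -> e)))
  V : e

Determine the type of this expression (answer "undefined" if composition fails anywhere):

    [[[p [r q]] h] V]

(t -> e)

[r q]: r is ((e -> t) -> ((t -> e) -> t)), q is (e -> t); result ((t -> e) -> t).
[p [r q]]: [r q] is ((t -> e) -> t), p is (t -> e); result t.
[[p [r q]] h]: h is (t -> (e -> (t -> e))), [p [r q]] is t; result (e -> (t -> e)).
[[[p [r q]] h] V]: [[p [r q]] h] is (e -> (t -> e)), V is e; result (t -> e).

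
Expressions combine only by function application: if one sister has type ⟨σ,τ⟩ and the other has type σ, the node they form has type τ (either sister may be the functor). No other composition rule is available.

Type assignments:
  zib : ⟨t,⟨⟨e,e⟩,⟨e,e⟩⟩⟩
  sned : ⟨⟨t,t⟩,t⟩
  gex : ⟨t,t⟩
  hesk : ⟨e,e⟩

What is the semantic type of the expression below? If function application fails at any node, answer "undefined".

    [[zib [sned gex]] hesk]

[sned gex]: ⟨⟨t,t⟩,t⟩ applied to ⟨t,t⟩ yields t.
[zib [sned gex]]: ⟨t,⟨⟨e,e⟩,⟨e,e⟩⟩⟩ applied to t yields ⟨⟨e,e⟩,⟨e,e⟩⟩.
[[zib [sned gex]] hesk]: ⟨⟨e,e⟩,⟨e,e⟩⟩ applied to ⟨e,e⟩ yields ⟨e,e⟩.

⟨e,e⟩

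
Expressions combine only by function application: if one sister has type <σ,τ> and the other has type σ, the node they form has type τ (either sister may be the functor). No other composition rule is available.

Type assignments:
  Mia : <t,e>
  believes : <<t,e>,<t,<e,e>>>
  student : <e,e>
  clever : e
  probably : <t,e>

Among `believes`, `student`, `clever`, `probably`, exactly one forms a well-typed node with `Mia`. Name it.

believes

believes — combines: believes : <<t,e>,<t,<e,e>>> takes Mia : <t,e> as argument, giving <t,<e,e>>.
student : <e,e> — does not combine with Mia.
clever : e — does not combine with Mia.
probably : <t,e> — does not combine with Mia.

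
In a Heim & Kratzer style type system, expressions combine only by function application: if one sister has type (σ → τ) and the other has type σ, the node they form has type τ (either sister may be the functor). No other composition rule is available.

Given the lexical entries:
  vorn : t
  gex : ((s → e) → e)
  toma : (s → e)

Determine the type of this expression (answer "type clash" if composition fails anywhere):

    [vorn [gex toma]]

[gex toma]: ((s → e) → e) applied to (s → e) yields e.
[vorn [gex toma]]: t with e — neither is a function whose domain matches the other; composition fails here.

type clash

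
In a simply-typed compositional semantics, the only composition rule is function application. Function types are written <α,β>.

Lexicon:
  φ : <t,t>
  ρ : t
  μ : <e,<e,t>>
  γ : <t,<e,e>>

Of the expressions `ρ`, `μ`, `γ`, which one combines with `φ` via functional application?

ρ

ρ — combines: φ : <t,t> takes ρ : t as argument, giving t.
μ : <e,<e,t>> — no; φ wants t, and μ wants e.
γ : <t,<e,e>> — no; φ wants t, and γ wants t.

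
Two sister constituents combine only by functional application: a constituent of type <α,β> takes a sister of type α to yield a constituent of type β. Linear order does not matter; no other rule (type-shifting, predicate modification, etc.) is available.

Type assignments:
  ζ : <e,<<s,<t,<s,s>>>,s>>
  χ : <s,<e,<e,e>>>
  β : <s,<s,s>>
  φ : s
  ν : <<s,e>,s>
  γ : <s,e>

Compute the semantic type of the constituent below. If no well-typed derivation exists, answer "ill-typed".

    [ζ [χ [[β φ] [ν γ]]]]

ill-typed

[β φ]: β is <s,<s,s>>, φ is s; result <s,s>.
[ν γ]: ν is <<s,e>,s>, γ is <s,e>; result s.
[[β φ] [ν γ]]: [β φ] is <s,s>, [ν γ] is s; result s.
[χ [[β φ] [ν γ]]]: χ is <s,<e,<e,e>>>, [[β φ] [ν γ]] is s; result <e,<e,e>>.
At [ζ [χ [[β φ] [ν γ]]]]: neither <e,<<s,<t,<s,s>>>,s>> nor <e,<e,e>> can take the other as argument; the node is ill-typed.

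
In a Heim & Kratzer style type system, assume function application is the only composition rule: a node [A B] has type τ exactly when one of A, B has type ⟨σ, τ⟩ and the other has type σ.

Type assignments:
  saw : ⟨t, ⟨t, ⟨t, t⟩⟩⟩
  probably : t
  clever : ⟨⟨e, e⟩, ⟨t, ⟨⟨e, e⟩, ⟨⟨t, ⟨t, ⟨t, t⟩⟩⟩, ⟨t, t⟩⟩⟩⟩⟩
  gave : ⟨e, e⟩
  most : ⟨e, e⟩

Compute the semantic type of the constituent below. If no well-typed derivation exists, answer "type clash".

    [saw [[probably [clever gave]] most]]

⟨t, t⟩

[clever gave]: clever is ⟨⟨e, e⟩, ⟨t, ⟨⟨e, e⟩, ⟨⟨t, ⟨t, ⟨t, t⟩⟩⟩, ⟨t, t⟩⟩⟩⟩⟩, gave is ⟨e, e⟩; result ⟨t, ⟨⟨e, e⟩, ⟨⟨t, ⟨t, ⟨t, t⟩⟩⟩, ⟨t, t⟩⟩⟩⟩.
[probably [clever gave]]: [clever gave] is ⟨t, ⟨⟨e, e⟩, ⟨⟨t, ⟨t, ⟨t, t⟩⟩⟩, ⟨t, t⟩⟩⟩⟩, probably is t; result ⟨⟨e, e⟩, ⟨⟨t, ⟨t, ⟨t, t⟩⟩⟩, ⟨t, t⟩⟩⟩.
[[probably [clever gave]] most]: [probably [clever gave]] is ⟨⟨e, e⟩, ⟨⟨t, ⟨t, ⟨t, t⟩⟩⟩, ⟨t, t⟩⟩⟩, most is ⟨e, e⟩; result ⟨⟨t, ⟨t, ⟨t, t⟩⟩⟩, ⟨t, t⟩⟩.
[saw [[probably [clever gave]] most]]: [[probably [clever gave]] most] is ⟨⟨t, ⟨t, ⟨t, t⟩⟩⟩, ⟨t, t⟩⟩, saw is ⟨t, ⟨t, ⟨t, t⟩⟩⟩; result ⟨t, t⟩.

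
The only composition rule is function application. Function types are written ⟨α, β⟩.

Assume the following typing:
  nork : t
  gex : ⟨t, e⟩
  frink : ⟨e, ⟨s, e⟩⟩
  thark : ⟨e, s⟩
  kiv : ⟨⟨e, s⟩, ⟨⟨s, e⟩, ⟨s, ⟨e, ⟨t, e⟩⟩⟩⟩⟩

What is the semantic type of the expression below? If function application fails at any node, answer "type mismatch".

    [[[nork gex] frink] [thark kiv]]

⟨s, ⟨e, ⟨t, e⟩⟩⟩

[nork gex]: gex is ⟨t, e⟩, nork is t; result e.
[[nork gex] frink]: frink is ⟨e, ⟨s, e⟩⟩, [nork gex] is e; result ⟨s, e⟩.
[thark kiv]: kiv is ⟨⟨e, s⟩, ⟨⟨s, e⟩, ⟨s, ⟨e, ⟨t, e⟩⟩⟩⟩⟩, thark is ⟨e, s⟩; result ⟨⟨s, e⟩, ⟨s, ⟨e, ⟨t, e⟩⟩⟩⟩.
[[[nork gex] frink] [thark kiv]]: [thark kiv] is ⟨⟨s, e⟩, ⟨s, ⟨e, ⟨t, e⟩⟩⟩⟩, [[nork gex] frink] is ⟨s, e⟩; result ⟨s, ⟨e, ⟨t, e⟩⟩⟩.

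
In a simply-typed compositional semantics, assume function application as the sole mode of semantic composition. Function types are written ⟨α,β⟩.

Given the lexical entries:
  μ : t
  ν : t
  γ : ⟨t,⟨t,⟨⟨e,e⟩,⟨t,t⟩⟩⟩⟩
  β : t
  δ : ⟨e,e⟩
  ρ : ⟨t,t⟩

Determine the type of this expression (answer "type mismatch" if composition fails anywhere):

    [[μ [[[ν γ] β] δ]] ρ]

t

[ν γ] — γ of type ⟨t,⟨t,⟨⟨e,e⟩,⟨t,t⟩⟩⟩⟩ combines with ν of type t: type ⟨t,⟨⟨e,e⟩,⟨t,t⟩⟩⟩.
[[ν γ] β] — [ν γ] of type ⟨t,⟨⟨e,e⟩,⟨t,t⟩⟩⟩ combines with β of type t: type ⟨⟨e,e⟩,⟨t,t⟩⟩.
[[[ν γ] β] δ] — [[ν γ] β] of type ⟨⟨e,e⟩,⟨t,t⟩⟩ combines with δ of type ⟨e,e⟩: type ⟨t,t⟩.
[μ [[[ν γ] β] δ]] — [[[ν γ] β] δ] of type ⟨t,t⟩ combines with μ of type t: type t.
[[μ [[[ν γ] β] δ]] ρ] — ρ of type ⟨t,t⟩ combines with [μ [[[ν γ] β] δ]] of type t: type t.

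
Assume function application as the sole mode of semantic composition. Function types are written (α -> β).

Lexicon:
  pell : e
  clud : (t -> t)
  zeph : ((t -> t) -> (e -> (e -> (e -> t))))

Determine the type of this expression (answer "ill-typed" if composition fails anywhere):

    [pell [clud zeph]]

(e -> (e -> t))

[clud zeph]: zeph is ((t -> t) -> (e -> (e -> (e -> t)))), clud is (t -> t); result (e -> (e -> (e -> t))).
[pell [clud zeph]]: [clud zeph] is (e -> (e -> (e -> t))), pell is e; result (e -> (e -> t)).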